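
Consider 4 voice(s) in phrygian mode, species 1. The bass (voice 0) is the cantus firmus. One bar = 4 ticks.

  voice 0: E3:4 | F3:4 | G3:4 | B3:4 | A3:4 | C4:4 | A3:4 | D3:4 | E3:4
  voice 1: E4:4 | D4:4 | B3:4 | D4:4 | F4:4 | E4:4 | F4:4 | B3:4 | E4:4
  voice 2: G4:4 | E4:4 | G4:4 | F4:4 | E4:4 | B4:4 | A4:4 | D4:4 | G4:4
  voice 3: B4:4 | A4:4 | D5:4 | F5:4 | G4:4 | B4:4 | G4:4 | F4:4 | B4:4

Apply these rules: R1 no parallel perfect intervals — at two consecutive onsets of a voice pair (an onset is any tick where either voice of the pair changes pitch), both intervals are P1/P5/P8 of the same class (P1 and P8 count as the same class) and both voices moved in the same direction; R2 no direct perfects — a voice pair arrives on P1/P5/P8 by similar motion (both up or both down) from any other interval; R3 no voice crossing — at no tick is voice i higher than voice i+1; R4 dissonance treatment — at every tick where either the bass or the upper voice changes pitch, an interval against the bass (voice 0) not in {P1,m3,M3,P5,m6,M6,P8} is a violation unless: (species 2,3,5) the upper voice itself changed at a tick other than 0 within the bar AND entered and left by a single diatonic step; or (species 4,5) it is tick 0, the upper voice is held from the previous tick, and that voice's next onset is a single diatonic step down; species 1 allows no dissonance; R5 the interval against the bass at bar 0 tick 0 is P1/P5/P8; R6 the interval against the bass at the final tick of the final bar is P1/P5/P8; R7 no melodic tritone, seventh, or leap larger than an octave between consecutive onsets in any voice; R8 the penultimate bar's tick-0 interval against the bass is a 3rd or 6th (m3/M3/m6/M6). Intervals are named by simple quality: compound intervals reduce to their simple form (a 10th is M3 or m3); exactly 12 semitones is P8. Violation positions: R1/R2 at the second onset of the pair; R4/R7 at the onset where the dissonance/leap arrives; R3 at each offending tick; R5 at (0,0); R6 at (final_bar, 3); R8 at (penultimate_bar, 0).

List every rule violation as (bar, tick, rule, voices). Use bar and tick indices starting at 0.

bar 0: v0=E3 v1=E4 v2=G4 v3=B4 downbeat P5
bar 1: v0=F3 v1=D4 v2=E4 v3=A4 downbeat M3
bar 2: v0=G3 v1=B3 v2=G4 v3=D5 downbeat P5
bar 3: v0=B3 v1=D4 v2=F4 v3=F5 downbeat TT
bar 4: v0=A3 v1=F4 v2=E4 v3=G4 downbeat m7
bar 5: v0=C4 v1=E4 v2=B4 v3=B4 downbeat M7
bar 6: v0=A3 v1=F4 v2=A4 v3=G4 downbeat m7
bar 7: v0=D3 v1=B3 v2=D4 v3=F4 downbeat m3
bar 8: v0=E3 v1=E4 v2=G4 v3=B4 downbeat P5
  -> R5 @ bar 0 tick 0 v(0, 2): opens on m3
  -> R1 @ bar 1 tick 0 v(1, 3): E4/B4 P5 -> D4/A4 P5 similar
  -> R4 @ bar 1 tick 0 v(0, 2): F3/E4 M7 untreated
  -> R2 @ bar 2 tick 0 v(0, 2): F3/E4 M7 -> G3/G4 P8 similar
  -> R2 @ bar 2 tick 0 v(0, 3): F3/A4 M3 -> G3/D5 P5 similar
  -> R2 @ bar 2 tick 0 v(2, 3): E4/A4 P4 -> G4/D5 P5 similar
  -> R4 @ bar 3 tick 0 v(0, 2): B3/F4 TT untreated
  -> R4 @ bar 3 tick 0 v(0, 3): B3/F5 TT untreated
  -> R2 @ bar 4 tick 0 v(0, 2): B3/F4 TT -> A3/E4 P5 similar
  -> R3 @ bar 4 tick 0 v(1, 2): F4 above E4
  -> R4 @ bar 4 tick 0 v(0, 3): A3/G4 m7 untreated
  -> R7 @ bar 4 tick 0 v(3,): F5->G4 leap 10st
  -> R3 @ bar 4 tick 1 v(1, 2): F4 above E4
  -> R3 @ bar 4 tick 2 v(1, 2): F4 above E4
  -> R3 @ bar 4 tick 3 v(1, 2): F4 above E4
  -> R2 @ bar 5 tick 0 v(2, 3): E4/G4 m3 -> B4/B4 P1 similar
  -> R4 @ bar 5 tick 0 v(0, 2): C4/B4 M7 untreated
  -> R4 @ bar 5 tick 0 v(0, 3): C4/B4 M7 untreated
  -> R2 @ bar 6 tick 0 v(0, 2): C4/B4 M7 -> A3/A4 P8 similar
  -> R3 @ bar 6 tick 0 v(2, 3): A4 above G4
  -> R4 @ bar 6 tick 0 v(0, 3): A3/G4 m7 untreated
  -> R3 @ bar 6 tick 1 v(2, 3): A4 above G4
  -> R3 @ bar 6 tick 2 v(2, 3): A4 above G4
  -> R3 @ bar 6 tick 3 v(2, 3): A4 above G4
  -> R1 @ bar 7 tick 0 v(0, 2): A3/A4 P8 -> D3/D4 P8 similar
  -> R7 @ bar 7 tick 0 v(1,): F4->B3 leap 6st
  -> R8 @ bar 7 tick 0 v(0, 2): penult P8 not 3rd/6th
  -> R2 @ bar 8 tick 0 v(0, 1): D3/B3 M6 -> E3/E4 P8 similar
  -> R2 @ bar 8 tick 0 v(0, 3): D3/F4 m3 -> E3/B4 P5 similar
  -> R2 @ bar 8 tick 0 v(1, 3): B3/F4 TT -> E4/B4 P5 similar
  -> R7 @ bar 8 tick 0 v(3,): F4->B4 leap 6st
  -> R6 @ bar 8 tick 3 v(0, 2): closes on m3

(0, 0, R5, (0, 2))
(1, 0, R1, (1, 3))
(1, 0, R4, (0, 2))
(2, 0, R2, (0, 2))
(2, 0, R2, (0, 3))
(2, 0, R2, (2, 3))
(3, 0, R4, (0, 2))
(3, 0, R4, (0, 3))
(4, 0, R2, (0, 2))
(4, 0, R3, (1, 2))
(4, 0, R4, (0, 3))
(4, 0, R7, (3,))
(4, 1, R3, (1, 2))
(4, 2, R3, (1, 2))
(4, 3, R3, (1, 2))
(5, 0, R2, (2, 3))
(5, 0, R4, (0, 2))
(5, 0, R4, (0, 3))
(6, 0, R2, (0, 2))
(6, 0, R3, (2, 3))
(6, 0, R4, (0, 3))
(6, 1, R3, (2, 3))
(6, 2, R3, (2, 3))
(6, 3, R3, (2, 3))
(7, 0, R1, (0, 2))
(7, 0, R7, (1,))
(7, 0, R8, (0, 2))
(8, 0, R2, (0, 1))
(8, 0, R2, (0, 3))
(8, 0, R2, (1, 3))
(8, 0, R7, (3,))
(8, 3, R6, (0, 2))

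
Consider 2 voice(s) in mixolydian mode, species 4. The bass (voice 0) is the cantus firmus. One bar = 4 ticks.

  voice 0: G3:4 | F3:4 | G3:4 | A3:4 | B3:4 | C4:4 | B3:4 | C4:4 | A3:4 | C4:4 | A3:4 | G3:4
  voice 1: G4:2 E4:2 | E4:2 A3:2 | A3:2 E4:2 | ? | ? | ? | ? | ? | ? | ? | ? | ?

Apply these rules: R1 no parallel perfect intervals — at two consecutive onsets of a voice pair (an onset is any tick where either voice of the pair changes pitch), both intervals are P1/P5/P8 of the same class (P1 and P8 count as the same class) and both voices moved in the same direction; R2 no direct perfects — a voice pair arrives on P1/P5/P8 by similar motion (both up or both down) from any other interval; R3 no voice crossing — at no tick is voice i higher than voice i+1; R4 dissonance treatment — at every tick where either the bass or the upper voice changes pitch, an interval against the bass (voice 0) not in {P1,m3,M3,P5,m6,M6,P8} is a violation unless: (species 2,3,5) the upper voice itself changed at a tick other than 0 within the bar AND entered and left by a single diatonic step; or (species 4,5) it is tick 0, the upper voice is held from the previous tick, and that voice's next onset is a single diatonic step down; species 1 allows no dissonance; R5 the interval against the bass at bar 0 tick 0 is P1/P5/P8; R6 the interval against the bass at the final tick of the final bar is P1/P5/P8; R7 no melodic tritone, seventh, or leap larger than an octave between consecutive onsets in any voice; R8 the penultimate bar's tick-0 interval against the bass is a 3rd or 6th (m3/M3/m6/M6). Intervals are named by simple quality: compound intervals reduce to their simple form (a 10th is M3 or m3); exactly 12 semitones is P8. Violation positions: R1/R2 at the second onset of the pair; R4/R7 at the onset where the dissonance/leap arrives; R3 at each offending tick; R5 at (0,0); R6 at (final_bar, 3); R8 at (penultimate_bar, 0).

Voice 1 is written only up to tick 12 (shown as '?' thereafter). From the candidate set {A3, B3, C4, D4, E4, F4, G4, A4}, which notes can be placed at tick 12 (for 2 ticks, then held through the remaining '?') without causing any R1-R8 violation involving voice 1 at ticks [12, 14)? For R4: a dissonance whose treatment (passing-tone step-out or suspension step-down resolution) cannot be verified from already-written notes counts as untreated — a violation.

A3: legal
B3: violates R4
C4: legal
D4: violates R4
E4: legal
F4: legal
G4: violates R4
A4: violates R2

{A3, C4, E4, F4}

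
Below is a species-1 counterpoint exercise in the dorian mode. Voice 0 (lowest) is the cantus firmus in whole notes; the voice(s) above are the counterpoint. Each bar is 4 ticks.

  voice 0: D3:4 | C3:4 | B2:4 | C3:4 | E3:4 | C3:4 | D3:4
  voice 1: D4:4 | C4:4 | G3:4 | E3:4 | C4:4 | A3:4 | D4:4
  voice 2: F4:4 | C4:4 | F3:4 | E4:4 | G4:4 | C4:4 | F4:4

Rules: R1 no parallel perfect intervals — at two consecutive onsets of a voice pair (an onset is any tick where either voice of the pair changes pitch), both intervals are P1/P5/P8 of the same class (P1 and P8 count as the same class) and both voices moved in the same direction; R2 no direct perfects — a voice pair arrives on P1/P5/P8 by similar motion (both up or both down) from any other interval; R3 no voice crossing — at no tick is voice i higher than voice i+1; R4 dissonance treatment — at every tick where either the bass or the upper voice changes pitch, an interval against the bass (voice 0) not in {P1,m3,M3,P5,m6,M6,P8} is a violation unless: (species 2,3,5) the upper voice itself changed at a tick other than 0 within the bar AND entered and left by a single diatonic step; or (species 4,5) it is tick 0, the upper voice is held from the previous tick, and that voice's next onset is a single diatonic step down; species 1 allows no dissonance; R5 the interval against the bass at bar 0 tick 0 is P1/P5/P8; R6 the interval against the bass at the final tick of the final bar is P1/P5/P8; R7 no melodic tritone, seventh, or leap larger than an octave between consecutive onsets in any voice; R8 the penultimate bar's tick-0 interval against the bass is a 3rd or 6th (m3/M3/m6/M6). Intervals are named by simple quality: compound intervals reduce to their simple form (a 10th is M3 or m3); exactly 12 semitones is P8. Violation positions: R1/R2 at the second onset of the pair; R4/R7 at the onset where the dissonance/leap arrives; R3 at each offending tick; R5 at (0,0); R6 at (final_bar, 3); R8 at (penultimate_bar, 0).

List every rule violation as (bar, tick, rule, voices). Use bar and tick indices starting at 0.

(0, 0, R5, (0, 2))
(1, 0, R1, (0, 1))
(1, 0, R2, (0, 2))
(1, 0, R2, (1, 2))
(2, 0, R3, (1, 2))
(2, 0, R4, (0, 2))
(2, 1, R3, (1, 2))
(2, 2, R3, (1, 2))
(2, 3, R3, (1, 2))
(3, 0, R7, (2,))
(4, 0, R2, (1, 2))
(5, 0, R2, (0, 2))
(5, 0, R8, (0, 2))
(6, 0, R2, (0, 1))
(6, 3, R6, (0, 2))

bar 0: v0=D3 v1=D4 v2=F4 downbeat m3
bar 1: v0=C3 v1=C4 v2=C4 downbeat P8
bar 2: v0=B2 v1=G3 v2=F3 downbeat TT
bar 3: v0=C3 v1=E3 v2=E4 downbeat M3
bar 4: v0=E3 v1=C4 v2=G4 downbeat m3
bar 5: v0=C3 v1=A3 v2=C4 downbeat P8
bar 6: v0=D3 v1=D4 v2=F4 downbeat m3
  -> R5 @ bar 0 tick 0 v(0, 2): opens on m3
  -> R1 @ bar 1 tick 0 v(0, 1): D3/D4 P8 -> C3/C4 P8 similar
  -> R2 @ bar 1 tick 0 v(0, 2): D3/F4 m3 -> C3/C4 P8 similar
  -> R2 @ bar 1 tick 0 v(1, 2): D4/F4 m3 -> C4/C4 P1 similar
  -> R3 @ bar 2 tick 0 v(1, 2): G3 above F3
  -> R4 @ bar 2 tick 0 v(0, 2): B2/F3 TT untreated
  -> R3 @ bar 2 tick 1 v(1, 2): G3 above F3
  -> R3 @ bar 2 tick 2 v(1, 2): G3 above F3
  -> R3 @ bar 2 tick 3 v(1, 2): G3 above F3
  -> R7 @ bar 3 tick 0 v(2,): F3->E4 leap 11st
  -> R2 @ bar 4 tick 0 v(1, 2): E3/E4 P8 -> C4/G4 P5 similar
  -> R2 @ bar 5 tick 0 v(0, 2): E3/G4 m3 -> C3/C4 P8 similar
  -> R8 @ bar 5 tick 0 v(0, 2): penult P8 not 3rd/6th
  -> R2 @ bar 6 tick 0 v(0, 1): C3/A3 M6 -> D3/D4 P8 similar
  -> R6 @ bar 6 tick 3 v(0, 2): closes on m3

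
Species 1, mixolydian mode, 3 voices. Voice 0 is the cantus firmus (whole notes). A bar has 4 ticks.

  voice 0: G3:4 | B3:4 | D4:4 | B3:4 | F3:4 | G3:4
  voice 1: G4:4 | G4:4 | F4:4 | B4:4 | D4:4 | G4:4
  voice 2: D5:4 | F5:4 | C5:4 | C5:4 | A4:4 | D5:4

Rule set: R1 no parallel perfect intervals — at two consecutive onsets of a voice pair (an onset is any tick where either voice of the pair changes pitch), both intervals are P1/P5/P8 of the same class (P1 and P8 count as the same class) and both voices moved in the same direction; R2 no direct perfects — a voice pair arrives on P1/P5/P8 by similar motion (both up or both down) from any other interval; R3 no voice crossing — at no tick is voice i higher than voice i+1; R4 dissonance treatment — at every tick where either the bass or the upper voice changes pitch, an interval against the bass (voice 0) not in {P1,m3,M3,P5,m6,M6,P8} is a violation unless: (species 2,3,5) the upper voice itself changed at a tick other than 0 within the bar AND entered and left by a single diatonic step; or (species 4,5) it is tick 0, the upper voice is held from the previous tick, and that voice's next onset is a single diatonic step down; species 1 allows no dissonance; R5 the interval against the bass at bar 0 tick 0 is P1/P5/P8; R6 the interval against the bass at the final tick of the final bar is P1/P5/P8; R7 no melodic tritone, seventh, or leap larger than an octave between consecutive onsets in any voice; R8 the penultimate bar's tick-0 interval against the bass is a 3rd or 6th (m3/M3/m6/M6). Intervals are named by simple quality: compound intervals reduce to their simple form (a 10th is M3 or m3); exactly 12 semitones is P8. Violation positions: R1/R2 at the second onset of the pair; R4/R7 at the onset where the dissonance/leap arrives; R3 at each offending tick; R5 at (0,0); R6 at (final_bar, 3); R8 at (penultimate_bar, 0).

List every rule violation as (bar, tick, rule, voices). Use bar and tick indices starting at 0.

bar 0: v0=G3 v1=G4 v2=D5 downbeat P5
bar 1: v0=B3 v1=G4 v2=F5 downbeat TT
bar 2: v0=D4 v1=F4 v2=C5 downbeat m7
bar 3: v0=B3 v1=B4 v2=C5 downbeat m2
bar 4: v0=F3 v1=D4 v2=A4 downbeat M3
bar 5: v0=G3 v1=G4 v2=D5 downbeat P5
  -> R4 @ bar 1 tick 0 v(0, 2): B3/F5 TT untreated
  -> R2 @ bar 2 tick 0 v(1, 2): G4/F5 m7 -> F4/C5 P5 similar
  -> R4 @ bar 2 tick 0 v(0, 2): D4/C5 m7 untreated
  -> R4 @ bar 3 tick 0 v(0, 2): B3/C5 m2 untreated
  -> R7 @ bar 3 tick 0 v(1,): F4->B4 leap 6st
  -> R2 @ bar 4 tick 0 v(1, 2): B4/C5 m2 -> D4/A4 P5 similar
  -> R7 @ bar 4 tick 0 v(0,): B3->F3 leap 6st
  -> R1 @ bar 5 tick 0 v(1, 2): D4/A4 P5 -> G4/D5 P5 similar
  -> R2 @ bar 5 tick 0 v(0, 1): F3/D4 M6 -> G3/G4 P8 similar
  -> R2 @ bar 5 tick 0 v(0, 2): F3/A4 M3 -> G3/D5 P5 similar

(1, 0, R4, (0, 2))
(2, 0, R2, (1, 2))
(2, 0, R4, (0, 2))
(3, 0, R4, (0, 2))
(3, 0, R7, (1,))
(4, 0, R2, (1, 2))
(4, 0, R7, (0,))
(5, 0, R1, (1, 2))
(5, 0, R2, (0, 1))
(5, 0, R2, (0, 2))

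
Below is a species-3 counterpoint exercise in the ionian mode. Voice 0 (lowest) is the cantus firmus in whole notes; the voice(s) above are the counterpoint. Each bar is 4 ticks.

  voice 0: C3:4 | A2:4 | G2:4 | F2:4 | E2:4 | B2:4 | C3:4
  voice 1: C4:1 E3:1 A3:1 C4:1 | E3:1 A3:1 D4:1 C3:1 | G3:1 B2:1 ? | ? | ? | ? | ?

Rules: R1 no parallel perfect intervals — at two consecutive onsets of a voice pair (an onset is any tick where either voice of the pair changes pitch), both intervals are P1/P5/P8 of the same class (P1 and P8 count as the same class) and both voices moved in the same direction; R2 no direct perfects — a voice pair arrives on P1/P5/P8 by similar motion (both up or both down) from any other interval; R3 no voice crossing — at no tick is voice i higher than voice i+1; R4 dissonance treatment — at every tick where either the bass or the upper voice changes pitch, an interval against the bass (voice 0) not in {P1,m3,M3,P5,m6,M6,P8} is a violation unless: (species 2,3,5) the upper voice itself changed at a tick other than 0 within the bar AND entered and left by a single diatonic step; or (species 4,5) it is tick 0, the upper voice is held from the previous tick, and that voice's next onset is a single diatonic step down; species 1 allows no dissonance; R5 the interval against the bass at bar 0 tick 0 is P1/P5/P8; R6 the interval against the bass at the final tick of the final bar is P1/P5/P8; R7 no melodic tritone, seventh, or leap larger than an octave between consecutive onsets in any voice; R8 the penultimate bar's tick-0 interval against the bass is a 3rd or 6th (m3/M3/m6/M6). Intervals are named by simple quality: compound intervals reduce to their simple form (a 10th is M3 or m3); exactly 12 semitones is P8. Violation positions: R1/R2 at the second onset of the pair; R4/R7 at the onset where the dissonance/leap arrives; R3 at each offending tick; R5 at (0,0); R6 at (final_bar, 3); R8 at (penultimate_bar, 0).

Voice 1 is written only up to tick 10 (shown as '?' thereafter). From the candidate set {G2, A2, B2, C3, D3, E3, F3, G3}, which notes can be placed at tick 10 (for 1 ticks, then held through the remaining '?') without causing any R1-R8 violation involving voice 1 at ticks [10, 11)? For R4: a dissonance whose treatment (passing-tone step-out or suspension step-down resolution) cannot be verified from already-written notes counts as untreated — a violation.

{B2, D3, E3, G2, G3}

G2: legal
A2: violates R4
B2: legal
C3: violates R4
D3: legal
E3: legal
F3: violates R4,R7
G3: legal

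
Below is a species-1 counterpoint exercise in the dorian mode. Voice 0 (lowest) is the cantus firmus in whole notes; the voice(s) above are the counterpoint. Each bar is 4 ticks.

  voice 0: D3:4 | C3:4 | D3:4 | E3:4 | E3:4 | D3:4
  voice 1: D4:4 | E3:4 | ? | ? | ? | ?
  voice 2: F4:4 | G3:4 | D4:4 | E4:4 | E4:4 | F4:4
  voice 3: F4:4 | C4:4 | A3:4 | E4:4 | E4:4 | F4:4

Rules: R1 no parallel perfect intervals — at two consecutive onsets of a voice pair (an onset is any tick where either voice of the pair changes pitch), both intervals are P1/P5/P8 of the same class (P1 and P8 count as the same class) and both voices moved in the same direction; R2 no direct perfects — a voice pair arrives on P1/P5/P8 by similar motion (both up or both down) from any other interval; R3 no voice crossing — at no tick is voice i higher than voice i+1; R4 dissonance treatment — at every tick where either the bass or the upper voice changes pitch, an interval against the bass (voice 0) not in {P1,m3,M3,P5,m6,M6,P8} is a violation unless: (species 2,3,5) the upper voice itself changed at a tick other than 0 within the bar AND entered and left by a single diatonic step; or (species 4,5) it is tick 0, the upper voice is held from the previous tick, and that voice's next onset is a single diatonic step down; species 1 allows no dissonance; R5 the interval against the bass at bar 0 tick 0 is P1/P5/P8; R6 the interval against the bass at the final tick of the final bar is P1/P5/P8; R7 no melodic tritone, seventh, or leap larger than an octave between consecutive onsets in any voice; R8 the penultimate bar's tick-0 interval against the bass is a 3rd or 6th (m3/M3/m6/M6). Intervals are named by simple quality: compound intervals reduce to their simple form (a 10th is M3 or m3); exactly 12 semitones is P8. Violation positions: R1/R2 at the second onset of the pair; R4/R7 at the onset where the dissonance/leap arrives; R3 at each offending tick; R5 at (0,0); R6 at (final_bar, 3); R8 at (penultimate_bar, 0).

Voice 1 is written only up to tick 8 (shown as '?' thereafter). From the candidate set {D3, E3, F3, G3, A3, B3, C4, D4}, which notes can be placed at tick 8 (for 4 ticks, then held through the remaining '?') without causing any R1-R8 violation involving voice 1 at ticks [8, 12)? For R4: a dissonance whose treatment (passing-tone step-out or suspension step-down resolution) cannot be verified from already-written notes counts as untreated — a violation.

D3: violates R2
E3: violates R4
F3: legal
G3: violates R2,R4
A3: violates R2
B3: legal
C4: violates R4
D4: violates R2,R7

{B3, F3}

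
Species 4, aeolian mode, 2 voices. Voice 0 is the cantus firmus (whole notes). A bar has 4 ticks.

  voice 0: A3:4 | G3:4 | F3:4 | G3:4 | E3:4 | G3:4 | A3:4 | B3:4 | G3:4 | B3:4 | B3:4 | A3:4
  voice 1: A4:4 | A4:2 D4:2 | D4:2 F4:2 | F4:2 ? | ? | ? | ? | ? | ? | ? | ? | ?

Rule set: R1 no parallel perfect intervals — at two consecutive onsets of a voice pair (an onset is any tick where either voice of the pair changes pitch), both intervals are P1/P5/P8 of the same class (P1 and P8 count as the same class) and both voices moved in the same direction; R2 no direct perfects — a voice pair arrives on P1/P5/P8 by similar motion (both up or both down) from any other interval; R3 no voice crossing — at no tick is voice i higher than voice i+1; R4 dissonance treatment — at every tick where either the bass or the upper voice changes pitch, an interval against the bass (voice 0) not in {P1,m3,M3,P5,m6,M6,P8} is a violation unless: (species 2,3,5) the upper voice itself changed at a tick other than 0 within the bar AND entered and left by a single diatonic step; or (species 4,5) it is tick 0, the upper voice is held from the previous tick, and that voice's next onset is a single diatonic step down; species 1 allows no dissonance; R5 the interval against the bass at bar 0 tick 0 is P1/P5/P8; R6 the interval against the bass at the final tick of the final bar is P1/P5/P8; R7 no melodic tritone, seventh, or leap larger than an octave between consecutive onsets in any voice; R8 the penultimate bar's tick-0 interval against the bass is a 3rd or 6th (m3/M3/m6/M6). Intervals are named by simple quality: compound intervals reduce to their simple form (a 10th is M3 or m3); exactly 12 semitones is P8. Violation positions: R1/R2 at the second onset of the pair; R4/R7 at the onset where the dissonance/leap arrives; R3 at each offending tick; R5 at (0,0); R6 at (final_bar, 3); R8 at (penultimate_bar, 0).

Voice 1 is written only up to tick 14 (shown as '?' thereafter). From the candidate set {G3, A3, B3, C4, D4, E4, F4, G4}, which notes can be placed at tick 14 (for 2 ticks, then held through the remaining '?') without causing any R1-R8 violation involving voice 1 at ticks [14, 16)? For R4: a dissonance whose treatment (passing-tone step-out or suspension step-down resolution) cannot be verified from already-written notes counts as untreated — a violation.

G3: violates R7
A3: violates R4
B3: violates R7
C4: violates R4
D4: legal
E4: legal
F4: legal
G4: legal

{D4, E4, F4, G4}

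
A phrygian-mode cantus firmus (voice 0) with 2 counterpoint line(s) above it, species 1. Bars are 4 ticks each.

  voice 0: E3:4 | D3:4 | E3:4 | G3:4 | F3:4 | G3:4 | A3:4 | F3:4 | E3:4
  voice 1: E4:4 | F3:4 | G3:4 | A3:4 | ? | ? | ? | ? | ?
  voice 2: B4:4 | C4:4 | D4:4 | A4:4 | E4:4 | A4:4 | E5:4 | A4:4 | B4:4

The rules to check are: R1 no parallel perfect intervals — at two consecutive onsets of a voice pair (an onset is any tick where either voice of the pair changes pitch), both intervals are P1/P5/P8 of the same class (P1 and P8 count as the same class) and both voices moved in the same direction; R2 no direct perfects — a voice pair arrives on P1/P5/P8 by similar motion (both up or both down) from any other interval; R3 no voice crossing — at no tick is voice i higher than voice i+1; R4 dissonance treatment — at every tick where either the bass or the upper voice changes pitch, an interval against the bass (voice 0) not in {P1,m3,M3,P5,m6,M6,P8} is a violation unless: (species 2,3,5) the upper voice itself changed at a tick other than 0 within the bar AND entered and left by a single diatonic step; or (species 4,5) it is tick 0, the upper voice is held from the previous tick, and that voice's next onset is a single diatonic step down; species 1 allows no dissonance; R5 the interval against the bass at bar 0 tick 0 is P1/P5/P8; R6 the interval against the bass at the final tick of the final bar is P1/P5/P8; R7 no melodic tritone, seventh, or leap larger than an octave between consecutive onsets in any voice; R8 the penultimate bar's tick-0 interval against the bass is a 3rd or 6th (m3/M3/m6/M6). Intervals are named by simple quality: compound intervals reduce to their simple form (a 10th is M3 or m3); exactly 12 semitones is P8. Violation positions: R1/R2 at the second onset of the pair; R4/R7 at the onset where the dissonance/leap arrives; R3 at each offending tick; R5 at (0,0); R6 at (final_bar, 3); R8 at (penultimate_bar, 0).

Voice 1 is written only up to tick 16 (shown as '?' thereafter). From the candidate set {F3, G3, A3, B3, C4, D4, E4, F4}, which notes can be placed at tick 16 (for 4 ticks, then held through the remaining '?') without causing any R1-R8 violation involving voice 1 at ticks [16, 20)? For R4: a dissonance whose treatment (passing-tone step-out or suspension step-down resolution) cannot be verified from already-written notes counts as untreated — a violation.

{A3, C4, D4}

F3: violates R2
G3: violates R4
A3: legal
B3: violates R4
C4: legal
D4: legal
E4: violates R4
F4: violates R3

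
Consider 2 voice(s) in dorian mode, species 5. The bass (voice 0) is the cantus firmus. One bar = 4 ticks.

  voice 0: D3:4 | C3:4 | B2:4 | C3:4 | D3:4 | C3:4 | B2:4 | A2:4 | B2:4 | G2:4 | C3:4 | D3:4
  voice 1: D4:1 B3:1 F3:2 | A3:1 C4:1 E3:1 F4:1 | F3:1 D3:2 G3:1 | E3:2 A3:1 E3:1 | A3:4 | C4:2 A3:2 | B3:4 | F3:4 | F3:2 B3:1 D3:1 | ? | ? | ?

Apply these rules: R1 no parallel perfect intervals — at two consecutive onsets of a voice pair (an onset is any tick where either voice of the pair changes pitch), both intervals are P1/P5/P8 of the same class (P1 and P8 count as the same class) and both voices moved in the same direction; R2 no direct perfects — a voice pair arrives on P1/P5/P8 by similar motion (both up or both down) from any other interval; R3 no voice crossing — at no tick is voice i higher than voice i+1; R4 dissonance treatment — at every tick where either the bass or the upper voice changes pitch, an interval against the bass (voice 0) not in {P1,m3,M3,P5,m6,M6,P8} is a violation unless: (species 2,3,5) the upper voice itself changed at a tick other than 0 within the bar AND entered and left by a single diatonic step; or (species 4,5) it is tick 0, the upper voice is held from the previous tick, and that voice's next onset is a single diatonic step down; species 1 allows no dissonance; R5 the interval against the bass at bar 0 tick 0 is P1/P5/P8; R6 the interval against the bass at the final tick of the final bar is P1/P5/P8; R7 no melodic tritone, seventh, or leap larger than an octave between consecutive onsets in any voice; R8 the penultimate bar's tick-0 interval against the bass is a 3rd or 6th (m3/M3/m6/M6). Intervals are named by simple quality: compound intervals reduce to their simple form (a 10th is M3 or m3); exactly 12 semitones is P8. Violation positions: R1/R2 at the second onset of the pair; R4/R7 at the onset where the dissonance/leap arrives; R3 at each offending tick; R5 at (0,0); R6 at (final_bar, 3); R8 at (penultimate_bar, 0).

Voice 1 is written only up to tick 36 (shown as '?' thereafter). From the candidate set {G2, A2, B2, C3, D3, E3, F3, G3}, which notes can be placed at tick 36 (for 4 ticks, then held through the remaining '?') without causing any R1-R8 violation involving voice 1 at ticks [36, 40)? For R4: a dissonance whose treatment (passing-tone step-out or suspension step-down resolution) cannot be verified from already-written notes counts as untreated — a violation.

G2: violates R2
A2: violates R4
B2: legal
C3: violates R4
D3: legal
E3: legal
F3: violates R4
G3: legal

{B2, D3, E3, G3}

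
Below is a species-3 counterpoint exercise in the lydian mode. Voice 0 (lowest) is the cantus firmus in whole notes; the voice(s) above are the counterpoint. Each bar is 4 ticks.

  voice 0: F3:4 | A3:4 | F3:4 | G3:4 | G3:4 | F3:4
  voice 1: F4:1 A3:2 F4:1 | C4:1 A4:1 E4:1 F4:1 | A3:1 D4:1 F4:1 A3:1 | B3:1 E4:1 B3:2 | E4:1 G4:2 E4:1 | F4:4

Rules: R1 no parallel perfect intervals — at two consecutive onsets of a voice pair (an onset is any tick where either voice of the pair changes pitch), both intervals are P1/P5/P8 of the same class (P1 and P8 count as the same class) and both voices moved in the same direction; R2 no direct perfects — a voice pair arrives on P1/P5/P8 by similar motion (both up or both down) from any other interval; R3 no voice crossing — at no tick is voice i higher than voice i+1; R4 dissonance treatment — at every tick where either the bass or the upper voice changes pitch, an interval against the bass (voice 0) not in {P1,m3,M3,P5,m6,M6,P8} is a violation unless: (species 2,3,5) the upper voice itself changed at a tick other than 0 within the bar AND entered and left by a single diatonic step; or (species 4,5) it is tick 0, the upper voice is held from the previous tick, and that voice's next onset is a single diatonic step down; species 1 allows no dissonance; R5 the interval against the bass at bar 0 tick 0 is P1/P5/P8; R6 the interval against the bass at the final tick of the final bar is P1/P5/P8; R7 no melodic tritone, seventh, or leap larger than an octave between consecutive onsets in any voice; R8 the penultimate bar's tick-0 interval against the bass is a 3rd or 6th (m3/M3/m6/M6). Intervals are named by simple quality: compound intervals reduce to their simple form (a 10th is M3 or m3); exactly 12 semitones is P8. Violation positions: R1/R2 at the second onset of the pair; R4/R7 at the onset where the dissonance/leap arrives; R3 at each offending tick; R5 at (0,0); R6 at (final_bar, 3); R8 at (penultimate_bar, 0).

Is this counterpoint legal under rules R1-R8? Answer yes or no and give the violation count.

Yes (0 violations)

bar 0: v0=F3 v1=F4 (P8)
bar 1: v0=A3 v1=C4 (m3)
bar 2: v0=F3 v1=A3 (M3)
bar 3: v0=G3 v1=B3 (M3)
bar 4: v0=G3 v1=E4 (M6)
bar 5: v0=F3 v1=F4 (P8)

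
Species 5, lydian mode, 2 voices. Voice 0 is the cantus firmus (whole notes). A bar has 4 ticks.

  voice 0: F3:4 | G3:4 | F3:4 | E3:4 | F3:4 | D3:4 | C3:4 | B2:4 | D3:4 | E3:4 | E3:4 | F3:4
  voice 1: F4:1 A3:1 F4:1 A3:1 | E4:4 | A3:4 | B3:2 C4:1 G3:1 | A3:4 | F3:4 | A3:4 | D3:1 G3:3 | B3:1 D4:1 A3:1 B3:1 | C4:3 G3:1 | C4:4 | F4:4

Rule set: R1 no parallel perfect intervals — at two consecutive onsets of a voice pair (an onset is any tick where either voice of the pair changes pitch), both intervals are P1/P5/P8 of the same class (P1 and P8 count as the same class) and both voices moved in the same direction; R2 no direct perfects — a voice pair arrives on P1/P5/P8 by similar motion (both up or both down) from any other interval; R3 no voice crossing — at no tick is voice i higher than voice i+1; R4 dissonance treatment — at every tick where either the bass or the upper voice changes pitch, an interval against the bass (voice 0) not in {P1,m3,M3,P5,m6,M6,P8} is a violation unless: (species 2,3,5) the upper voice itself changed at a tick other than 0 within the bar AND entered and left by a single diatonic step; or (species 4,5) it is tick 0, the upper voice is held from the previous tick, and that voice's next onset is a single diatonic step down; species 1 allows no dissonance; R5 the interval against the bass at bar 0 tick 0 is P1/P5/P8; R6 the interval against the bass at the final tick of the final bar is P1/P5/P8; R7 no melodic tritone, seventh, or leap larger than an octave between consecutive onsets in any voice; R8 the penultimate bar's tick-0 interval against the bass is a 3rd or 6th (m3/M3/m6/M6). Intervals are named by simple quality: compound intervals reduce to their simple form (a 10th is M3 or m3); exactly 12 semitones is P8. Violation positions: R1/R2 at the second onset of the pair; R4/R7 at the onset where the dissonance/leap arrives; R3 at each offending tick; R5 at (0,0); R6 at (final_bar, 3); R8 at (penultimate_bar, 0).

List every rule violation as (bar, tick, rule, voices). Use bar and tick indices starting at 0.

(11, 0, R2, (0, 1))

bar 0: v0=F3 v1=F4 downbeat P8
bar 1: v0=G3 v1=E4 downbeat M6
bar 2: v0=F3 v1=A3 downbeat M3
bar 3: v0=E3 v1=B3 downbeat P5
bar 4: v0=F3 v1=A3 downbeat M3
bar 5: v0=D3 v1=F3 downbeat m3
bar 6: v0=C3 v1=A3 downbeat M6
bar 7: v0=B2 v1=D3 downbeat m3
bar 8: v0=D3 v1=B3 downbeat M6
bar 9: v0=E3 v1=C4 downbeat m6
bar 10: v0=E3 v1=C4 downbeat m6
bar 11: v0=F3 v1=F4 downbeat P8
  -> R2 @ bar 11 tick 0 v(0, 1): E3/C4 m6 -> F3/F4 P8 similar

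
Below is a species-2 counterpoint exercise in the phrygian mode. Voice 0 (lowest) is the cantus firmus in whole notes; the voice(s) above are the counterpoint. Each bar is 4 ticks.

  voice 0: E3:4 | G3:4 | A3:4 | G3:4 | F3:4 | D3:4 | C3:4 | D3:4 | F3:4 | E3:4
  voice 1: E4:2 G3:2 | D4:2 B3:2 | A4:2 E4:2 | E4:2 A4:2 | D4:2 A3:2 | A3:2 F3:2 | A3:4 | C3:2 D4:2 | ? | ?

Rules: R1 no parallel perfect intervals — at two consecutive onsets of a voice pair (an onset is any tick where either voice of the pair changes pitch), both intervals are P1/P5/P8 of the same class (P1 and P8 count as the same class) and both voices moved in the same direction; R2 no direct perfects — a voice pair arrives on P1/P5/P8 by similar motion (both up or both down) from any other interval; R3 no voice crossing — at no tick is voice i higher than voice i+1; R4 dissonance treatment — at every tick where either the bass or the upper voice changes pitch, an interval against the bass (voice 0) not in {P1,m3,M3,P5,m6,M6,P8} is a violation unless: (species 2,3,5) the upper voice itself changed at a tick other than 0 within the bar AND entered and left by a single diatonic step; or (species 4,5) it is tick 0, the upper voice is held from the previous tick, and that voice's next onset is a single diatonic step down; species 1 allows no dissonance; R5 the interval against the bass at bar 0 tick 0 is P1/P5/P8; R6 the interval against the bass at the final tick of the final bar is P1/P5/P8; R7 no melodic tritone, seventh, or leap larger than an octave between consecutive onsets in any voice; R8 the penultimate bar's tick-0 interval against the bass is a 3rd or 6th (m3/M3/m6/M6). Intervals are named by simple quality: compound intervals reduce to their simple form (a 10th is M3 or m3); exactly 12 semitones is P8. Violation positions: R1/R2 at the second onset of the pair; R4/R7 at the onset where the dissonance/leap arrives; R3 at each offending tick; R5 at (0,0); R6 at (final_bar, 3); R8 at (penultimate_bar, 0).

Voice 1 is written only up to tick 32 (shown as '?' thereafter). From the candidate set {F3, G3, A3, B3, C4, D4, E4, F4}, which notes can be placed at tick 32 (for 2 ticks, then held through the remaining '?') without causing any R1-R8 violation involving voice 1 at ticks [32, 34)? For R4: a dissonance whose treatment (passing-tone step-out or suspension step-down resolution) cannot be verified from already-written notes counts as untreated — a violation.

F3: violates R8
G3: violates R4,R8
A3: legal
B3: violates R4,R8
C4: violates R8
D4: legal
E4: violates R4,R8
F4: violates R1,R8

{A3, D4}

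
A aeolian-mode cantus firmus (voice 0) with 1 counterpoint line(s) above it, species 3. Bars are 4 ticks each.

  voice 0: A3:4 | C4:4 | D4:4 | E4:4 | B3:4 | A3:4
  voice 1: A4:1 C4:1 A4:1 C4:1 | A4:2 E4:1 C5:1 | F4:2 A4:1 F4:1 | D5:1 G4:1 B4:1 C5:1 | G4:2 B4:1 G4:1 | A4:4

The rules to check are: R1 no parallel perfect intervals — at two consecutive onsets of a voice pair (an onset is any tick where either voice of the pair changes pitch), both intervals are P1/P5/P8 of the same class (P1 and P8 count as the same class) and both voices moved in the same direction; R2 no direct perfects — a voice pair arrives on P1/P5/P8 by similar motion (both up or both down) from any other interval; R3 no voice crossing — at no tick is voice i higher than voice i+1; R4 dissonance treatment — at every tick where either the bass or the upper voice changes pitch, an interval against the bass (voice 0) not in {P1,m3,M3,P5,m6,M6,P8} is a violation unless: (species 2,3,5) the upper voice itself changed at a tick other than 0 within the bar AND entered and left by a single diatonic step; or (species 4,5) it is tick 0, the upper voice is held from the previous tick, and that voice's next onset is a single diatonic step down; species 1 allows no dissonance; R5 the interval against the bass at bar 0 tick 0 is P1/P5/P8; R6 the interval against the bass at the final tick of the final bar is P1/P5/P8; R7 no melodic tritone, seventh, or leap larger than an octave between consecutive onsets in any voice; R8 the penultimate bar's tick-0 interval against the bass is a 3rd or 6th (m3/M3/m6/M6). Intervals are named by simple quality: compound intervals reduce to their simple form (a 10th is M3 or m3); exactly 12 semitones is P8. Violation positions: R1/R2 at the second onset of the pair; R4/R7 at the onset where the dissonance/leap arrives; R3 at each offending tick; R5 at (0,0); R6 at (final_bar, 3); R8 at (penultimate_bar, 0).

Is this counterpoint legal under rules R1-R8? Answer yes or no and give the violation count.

bar 0: v0=A3 v1=A4 (P8)
bar 1: v0=C4 v1=A4 (M6)
bar 2: v0=D4 v1=F4 (m3)
bar 3: v0=E4 v1=D5 (m7)
bar 4: v0=B3 v1=G4 (m6)
bar 5: v0=A3 v1=A4 (P8)
  R4 @ bar3.0: E4/D5 m7 untreated

No (1 violations)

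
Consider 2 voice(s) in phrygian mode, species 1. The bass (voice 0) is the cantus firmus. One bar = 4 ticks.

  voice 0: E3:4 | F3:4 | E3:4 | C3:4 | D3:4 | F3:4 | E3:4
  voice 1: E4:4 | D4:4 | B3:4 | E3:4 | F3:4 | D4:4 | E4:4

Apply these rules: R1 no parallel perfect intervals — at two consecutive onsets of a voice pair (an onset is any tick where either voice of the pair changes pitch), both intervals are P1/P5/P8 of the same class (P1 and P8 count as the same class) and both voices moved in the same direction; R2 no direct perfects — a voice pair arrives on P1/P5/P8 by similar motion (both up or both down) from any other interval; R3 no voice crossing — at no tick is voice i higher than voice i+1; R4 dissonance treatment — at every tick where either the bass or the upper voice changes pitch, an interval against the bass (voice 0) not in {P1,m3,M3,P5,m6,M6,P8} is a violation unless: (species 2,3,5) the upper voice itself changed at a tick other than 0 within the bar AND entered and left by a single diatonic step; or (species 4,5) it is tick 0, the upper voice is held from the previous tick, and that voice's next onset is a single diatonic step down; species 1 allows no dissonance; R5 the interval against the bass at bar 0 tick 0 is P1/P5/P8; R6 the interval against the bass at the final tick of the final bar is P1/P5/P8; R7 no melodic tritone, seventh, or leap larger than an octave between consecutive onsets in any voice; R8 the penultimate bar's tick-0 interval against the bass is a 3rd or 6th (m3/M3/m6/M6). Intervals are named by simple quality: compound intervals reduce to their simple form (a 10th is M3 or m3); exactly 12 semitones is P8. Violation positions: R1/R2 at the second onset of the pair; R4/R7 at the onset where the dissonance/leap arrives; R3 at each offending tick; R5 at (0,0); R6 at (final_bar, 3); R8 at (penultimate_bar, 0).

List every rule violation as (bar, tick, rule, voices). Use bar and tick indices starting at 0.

bar 0: v0=E3 v1=E4 downbeat P8
bar 1: v0=F3 v1=D4 downbeat M6
bar 2: v0=E3 v1=B3 downbeat P5
bar 3: v0=C3 v1=E3 downbeat M3
bar 4: v0=D3 v1=F3 downbeat m3
bar 5: v0=F3 v1=D4 downbeat M6
bar 6: v0=E3 v1=E4 downbeat P8
  -> R2 @ bar 2 tick 0 v(0, 1): F3/D4 M6 -> E3/B3 P5 similar

(2, 0, R2, (0, 1))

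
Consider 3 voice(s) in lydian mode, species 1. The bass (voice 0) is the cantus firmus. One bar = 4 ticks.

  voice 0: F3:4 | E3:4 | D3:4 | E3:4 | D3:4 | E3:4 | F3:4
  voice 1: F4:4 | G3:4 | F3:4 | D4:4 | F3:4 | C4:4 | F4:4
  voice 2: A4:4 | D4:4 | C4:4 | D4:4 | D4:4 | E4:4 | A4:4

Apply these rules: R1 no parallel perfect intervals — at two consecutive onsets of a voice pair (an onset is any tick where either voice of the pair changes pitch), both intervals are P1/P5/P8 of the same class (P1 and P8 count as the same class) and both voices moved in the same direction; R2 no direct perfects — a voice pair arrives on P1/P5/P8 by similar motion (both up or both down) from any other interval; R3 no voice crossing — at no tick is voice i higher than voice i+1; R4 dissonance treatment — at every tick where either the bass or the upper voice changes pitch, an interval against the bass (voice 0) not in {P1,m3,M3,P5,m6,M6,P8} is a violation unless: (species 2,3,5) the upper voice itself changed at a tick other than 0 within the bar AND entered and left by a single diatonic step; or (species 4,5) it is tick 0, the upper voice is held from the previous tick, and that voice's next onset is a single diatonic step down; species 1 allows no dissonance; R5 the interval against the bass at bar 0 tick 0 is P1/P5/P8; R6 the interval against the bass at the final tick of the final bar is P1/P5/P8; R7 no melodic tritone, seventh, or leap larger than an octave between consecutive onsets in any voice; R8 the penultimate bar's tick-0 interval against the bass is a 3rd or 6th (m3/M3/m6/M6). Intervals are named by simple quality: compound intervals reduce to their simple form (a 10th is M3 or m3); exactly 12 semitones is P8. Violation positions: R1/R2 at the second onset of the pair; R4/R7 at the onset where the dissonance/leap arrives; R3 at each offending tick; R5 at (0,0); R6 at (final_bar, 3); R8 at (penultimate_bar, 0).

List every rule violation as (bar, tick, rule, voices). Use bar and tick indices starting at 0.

bar 0: v0=F3 v1=F4 v2=A4 downbeat M3
bar 1: v0=E3 v1=G3 v2=D4 downbeat m7
bar 2: v0=D3 v1=F3 v2=C4 downbeat m7
bar 3: v0=E3 v1=D4 v2=D4 downbeat m7
bar 4: v0=D3 v1=F3 v2=D4 downbeat P8
bar 5: v0=E3 v1=C4 v2=E4 downbeat P8
bar 6: v0=F3 v1=F4 v2=A4 downbeat M3
  -> R5 @ bar 0 tick 0 v(0, 2): opens on M3
  -> R2 @ bar 1 tick 0 v(1, 2): F4/A4 M3 -> G3/D4 P5 similar
  -> R4 @ bar 1 tick 0 v(0, 2): E3/D4 m7 untreated
  -> R7 @ bar 1 tick 0 v(1,): F4->G3 leap 10st
  -> R1 @ bar 2 tick 0 v(1, 2): G3/D4 P5 -> F3/C4 P5 similar
  -> R4 @ bar 2 tick 0 v(0, 2): D3/C4 m7 untreated
  -> R2 @ bar 3 tick 0 v(1, 2): F3/C4 P5 -> D4/D4 P1 similar
  -> R4 @ bar 3 tick 0 v(0, 1): E3/D4 m7 untreated
  -> R4 @ bar 3 tick 0 v(0, 2): E3/D4 m7 untreated
  -> R1 @ bar 5 tick 0 v(0, 2): D3/D4 P8 -> E3/E4 P8 similar
  -> R8 @ bar 5 tick 0 v(0, 2): penult P8 not 3rd/6th
  -> R2 @ bar 6 tick 0 v(0, 1): E3/C4 m6 -> F3/F4 P8 similar
  -> R6 @ bar 6 tick 3 v(0, 2): closes on M3

(0, 0, R5, (0, 2))
(1, 0, R2, (1, 2))
(1, 0, R4, (0, 2))
(1, 0, R7, (1,))
(2, 0, R1, (1, 2))
(2, 0, R4, (0, 2))
(3, 0, R2, (1, 2))
(3, 0, R4, (0, 1))
(3, 0, R4, (0, 2))
(5, 0, R1, (0, 2))
(5, 0, R8, (0, 2))
(6, 0, R2, (0, 1))
(6, 3, R6, (0, 2))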